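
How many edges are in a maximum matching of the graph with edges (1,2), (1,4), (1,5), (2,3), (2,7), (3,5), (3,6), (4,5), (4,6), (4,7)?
3 (matching: (1,5), (2,7), (3,6); upper bound floor(n/2) = floor(7/2) = 3)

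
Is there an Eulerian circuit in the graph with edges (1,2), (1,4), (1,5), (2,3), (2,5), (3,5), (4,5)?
No (2 vertices have odd degree: {1, 2}; Eulerian circuit requires 0)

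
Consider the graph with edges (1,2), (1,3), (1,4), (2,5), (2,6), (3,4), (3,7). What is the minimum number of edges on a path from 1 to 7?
2 (path: 1 -> 3 -> 7, 2 edges)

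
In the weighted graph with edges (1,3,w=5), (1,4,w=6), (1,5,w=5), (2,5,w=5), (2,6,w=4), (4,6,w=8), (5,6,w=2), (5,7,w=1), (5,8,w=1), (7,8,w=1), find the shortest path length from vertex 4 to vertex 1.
6 (path: 4 -> 1; weights 6 = 6)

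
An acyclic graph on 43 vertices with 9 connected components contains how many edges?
34 (Each of the 9 component trees on V_i vertices has V_i - 1 edges; summing gives V - C = 43 - 9 = 34)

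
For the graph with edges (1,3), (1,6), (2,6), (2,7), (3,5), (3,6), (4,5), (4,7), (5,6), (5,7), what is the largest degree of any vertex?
4 (attained at vertices 5, 6)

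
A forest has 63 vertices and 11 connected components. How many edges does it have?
52 (Each of the 11 component trees on V_i vertices has V_i - 1 edges; summing gives V - C = 63 - 11 = 52)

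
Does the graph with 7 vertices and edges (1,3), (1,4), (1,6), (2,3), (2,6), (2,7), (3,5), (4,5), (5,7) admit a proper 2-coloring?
Yes. Partition: {1, 2, 5}, {3, 4, 6, 7}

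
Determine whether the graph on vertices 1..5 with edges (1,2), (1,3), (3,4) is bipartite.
Yes. Partition: {1, 4, 5}, {2, 3}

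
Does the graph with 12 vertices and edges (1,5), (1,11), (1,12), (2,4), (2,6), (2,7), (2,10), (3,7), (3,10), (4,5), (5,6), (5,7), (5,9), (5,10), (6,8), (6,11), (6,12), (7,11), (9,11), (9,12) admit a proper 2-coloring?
Yes. Partition: {1, 4, 6, 7, 9, 10}, {2, 3, 5, 8, 11, 12}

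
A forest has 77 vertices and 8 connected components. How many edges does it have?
69 (Each of the 8 component trees on V_i vertices has V_i - 1 edges; summing gives V - C = 77 - 8 = 69)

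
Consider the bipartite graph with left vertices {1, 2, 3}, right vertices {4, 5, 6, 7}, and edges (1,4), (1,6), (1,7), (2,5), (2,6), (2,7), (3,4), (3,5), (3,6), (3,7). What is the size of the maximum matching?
3 (matching: (1,7), (2,6), (3,5); upper bound min(|L|,|R|) = min(3,4) = 3)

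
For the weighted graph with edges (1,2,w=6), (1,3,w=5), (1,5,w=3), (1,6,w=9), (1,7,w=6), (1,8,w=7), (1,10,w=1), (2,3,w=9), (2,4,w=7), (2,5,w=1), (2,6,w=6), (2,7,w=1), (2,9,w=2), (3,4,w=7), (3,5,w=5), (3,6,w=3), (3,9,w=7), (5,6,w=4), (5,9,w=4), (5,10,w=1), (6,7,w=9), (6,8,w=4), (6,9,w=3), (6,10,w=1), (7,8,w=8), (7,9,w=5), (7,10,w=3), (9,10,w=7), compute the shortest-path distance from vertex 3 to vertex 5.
5 (path: 3 -> 5; weights 5 = 5)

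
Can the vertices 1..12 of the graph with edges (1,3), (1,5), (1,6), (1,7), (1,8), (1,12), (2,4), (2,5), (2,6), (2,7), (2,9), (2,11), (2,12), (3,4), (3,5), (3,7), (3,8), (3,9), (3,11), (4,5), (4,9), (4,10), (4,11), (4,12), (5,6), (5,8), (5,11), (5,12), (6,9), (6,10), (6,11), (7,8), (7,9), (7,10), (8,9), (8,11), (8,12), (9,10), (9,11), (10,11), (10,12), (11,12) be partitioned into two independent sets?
No (odd cycle of length 3: 5 -> 1 -> 3 -> 5)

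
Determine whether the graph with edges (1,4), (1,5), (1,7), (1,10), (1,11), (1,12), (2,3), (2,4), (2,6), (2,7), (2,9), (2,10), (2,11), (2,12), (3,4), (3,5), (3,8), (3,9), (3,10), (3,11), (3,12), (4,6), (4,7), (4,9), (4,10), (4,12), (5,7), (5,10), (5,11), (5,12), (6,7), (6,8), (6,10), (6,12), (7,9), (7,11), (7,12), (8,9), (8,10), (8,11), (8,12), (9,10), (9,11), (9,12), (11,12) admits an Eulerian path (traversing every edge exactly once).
Yes — and in fact it has an Eulerian circuit (the graph is connected and all 12 vertices have even degree)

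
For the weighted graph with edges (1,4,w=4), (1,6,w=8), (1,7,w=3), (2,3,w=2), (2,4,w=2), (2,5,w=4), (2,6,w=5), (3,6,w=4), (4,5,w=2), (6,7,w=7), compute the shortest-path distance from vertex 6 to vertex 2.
5 (path: 6 -> 2; weights 5 = 5)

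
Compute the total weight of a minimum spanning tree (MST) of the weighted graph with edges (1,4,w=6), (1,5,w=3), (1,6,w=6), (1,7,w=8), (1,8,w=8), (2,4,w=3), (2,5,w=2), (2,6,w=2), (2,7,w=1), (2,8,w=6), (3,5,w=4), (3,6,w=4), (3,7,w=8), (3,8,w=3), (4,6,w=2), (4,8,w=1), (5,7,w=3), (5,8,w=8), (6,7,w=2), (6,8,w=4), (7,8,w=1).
13 (MST edges: (1,5,w=3), (2,5,w=2), (2,6,w=2), (2,7,w=1), (3,8,w=3), (4,8,w=1), (7,8,w=1); sum of weights 3 + 2 + 2 + 1 + 3 + 1 + 1 = 13)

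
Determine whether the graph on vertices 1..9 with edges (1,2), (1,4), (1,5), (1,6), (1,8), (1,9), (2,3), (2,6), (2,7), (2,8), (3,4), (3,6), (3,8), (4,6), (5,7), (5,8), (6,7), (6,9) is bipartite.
No (odd cycle of length 3: 6 -> 1 -> 2 -> 6)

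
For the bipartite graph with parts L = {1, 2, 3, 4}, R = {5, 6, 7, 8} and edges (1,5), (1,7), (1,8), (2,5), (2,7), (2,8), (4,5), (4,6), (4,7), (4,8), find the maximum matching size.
3 (matching: (1,8), (2,7), (4,6); upper bound min(|L|,|R|) = min(4,4) = 4)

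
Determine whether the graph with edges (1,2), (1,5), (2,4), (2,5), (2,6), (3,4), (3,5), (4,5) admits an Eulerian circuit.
No (2 vertices have odd degree: {4, 6}; Eulerian circuit requires 0)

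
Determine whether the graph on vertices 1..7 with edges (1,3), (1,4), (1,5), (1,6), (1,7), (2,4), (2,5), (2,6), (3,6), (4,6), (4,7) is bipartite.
No (odd cycle of length 3: 4 -> 1 -> 7 -> 4)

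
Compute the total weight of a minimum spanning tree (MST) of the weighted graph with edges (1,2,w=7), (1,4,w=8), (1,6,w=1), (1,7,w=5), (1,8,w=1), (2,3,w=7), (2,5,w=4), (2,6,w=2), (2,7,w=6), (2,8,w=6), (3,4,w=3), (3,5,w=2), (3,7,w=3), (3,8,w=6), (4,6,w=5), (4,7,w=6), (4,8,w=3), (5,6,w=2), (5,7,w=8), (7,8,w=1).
12 (MST edges: (1,6,w=1), (1,8,w=1), (2,6,w=2), (3,4,w=3), (3,5,w=2), (5,6,w=2), (7,8,w=1); sum of weights 1 + 1 + 2 + 3 + 2 + 2 + 1 = 12)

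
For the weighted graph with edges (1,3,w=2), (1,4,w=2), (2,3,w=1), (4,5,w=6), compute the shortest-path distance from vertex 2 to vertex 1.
3 (path: 2 -> 3 -> 1; weights 1 + 2 = 3)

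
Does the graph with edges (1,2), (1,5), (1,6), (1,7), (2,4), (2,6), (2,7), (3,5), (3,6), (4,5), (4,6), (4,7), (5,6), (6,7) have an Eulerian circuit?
Yes (the graph is connected and all 7 vertices have even degree)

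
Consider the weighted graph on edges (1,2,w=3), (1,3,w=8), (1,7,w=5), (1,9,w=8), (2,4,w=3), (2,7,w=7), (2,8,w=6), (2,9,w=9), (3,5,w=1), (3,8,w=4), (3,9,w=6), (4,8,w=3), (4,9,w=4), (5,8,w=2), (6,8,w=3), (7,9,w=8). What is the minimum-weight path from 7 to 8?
13 (path: 7 -> 2 -> 8; weights 7 + 6 = 13)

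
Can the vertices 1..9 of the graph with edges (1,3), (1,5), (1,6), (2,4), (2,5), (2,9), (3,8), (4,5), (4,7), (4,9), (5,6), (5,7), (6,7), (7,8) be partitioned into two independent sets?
No (odd cycle of length 3: 5 -> 1 -> 6 -> 5)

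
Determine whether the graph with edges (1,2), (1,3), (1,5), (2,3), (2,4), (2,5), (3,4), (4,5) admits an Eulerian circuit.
No (4 vertices have odd degree: {1, 3, 4, 5}; Eulerian circuit requires 0)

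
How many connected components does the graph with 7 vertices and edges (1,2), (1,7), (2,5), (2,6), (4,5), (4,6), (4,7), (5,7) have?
2 (components: {1, 2, 4, 5, 6, 7}, {3})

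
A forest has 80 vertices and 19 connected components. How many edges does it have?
61 (Each of the 19 component trees on V_i vertices has V_i - 1 edges; summing gives V - C = 80 - 19 = 61)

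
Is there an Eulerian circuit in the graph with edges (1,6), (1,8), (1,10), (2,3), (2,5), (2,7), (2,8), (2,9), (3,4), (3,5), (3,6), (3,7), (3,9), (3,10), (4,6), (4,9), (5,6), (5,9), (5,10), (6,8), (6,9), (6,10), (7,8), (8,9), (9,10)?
No (10 vertices have odd degree: {1, 2, 3, 4, 5, 6, 7, 8, 9, 10}; Eulerian circuit requires 0)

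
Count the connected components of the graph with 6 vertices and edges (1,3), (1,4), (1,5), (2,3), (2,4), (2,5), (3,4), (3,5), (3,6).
1 (components: {1, 2, 3, 4, 5, 6})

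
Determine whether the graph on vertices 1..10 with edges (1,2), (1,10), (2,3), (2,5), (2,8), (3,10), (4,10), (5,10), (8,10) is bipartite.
Yes. Partition: {1, 3, 4, 5, 6, 7, 8, 9}, {2, 10}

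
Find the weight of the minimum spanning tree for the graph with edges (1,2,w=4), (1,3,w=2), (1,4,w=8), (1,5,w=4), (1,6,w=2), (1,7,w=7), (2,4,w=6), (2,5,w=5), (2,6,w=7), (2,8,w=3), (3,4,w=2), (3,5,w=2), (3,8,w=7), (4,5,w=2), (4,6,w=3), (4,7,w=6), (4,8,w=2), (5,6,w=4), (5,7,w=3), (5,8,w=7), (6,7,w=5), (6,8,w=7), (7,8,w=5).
16 (MST edges: (1,3,w=2), (1,6,w=2), (2,8,w=3), (3,4,w=2), (3,5,w=2), (4,8,w=2), (5,7,w=3); sum of weights 2 + 2 + 3 + 2 + 2 + 2 + 3 = 16)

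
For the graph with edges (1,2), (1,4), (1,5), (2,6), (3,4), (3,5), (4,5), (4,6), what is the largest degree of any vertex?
4 (attained at vertex 4)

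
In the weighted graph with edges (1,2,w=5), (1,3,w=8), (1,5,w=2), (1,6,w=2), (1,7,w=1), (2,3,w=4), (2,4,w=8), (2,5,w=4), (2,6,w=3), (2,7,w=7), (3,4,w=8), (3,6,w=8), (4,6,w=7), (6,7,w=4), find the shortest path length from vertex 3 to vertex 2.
4 (path: 3 -> 2; weights 4 = 4)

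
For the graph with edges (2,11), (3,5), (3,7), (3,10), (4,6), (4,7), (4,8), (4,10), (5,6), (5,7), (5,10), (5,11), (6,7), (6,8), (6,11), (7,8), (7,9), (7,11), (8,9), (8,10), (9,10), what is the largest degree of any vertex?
7 (attained at vertex 7)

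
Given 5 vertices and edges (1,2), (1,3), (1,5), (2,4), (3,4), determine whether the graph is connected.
Yes (BFS from 1 visits [1, 2, 3, 5, 4] — all 5 vertices reached)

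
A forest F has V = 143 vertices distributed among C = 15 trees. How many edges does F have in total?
128 (Each of the 15 component trees on V_i vertices has V_i - 1 edges; summing gives V - C = 143 - 15 = 128)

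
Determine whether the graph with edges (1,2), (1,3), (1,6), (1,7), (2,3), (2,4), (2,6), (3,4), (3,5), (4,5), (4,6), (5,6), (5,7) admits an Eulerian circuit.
Yes (the graph is connected and all 7 vertices have even degree)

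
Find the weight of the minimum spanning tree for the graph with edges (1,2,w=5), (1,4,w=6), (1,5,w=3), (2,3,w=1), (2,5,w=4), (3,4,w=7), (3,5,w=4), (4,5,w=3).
11 (MST edges: (1,5,w=3), (2,3,w=1), (2,5,w=4), (4,5,w=3); sum of weights 3 + 1 + 4 + 3 = 11)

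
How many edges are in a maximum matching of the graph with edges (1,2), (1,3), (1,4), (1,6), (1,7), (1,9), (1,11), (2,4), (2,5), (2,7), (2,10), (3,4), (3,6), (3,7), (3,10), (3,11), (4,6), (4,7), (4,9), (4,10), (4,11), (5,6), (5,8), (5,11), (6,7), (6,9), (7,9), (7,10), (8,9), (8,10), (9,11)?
5 (matching: (1,9), (2,5), (4,11), (6,7), (8,10); upper bound floor(n/2) = floor(11/2) = 5)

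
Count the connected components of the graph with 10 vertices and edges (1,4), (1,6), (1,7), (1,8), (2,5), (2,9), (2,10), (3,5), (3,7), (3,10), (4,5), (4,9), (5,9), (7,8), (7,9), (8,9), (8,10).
1 (components: {1, 2, 3, 4, 5, 6, 7, 8, 9, 10})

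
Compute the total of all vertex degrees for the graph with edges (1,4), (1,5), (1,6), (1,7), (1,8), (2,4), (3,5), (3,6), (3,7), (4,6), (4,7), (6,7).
24 (handshake: sum of degrees = 2|E| = 2 x 12 = 24)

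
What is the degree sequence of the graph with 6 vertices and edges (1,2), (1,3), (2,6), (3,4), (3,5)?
[3, 2, 2, 1, 1, 1] (degrees: deg(1)=2, deg(2)=2, deg(3)=3, deg(4)=1, deg(5)=1, deg(6)=1)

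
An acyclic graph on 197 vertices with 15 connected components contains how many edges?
182 (Each of the 15 component trees on V_i vertices has V_i - 1 edges; summing gives V - C = 197 - 15 = 182)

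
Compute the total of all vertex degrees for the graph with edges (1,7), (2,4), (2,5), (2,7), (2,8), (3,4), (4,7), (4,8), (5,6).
18 (handshake: sum of degrees = 2|E| = 2 x 9 = 18)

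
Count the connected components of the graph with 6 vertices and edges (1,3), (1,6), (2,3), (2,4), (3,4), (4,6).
2 (components: {1, 2, 3, 4, 6}, {5})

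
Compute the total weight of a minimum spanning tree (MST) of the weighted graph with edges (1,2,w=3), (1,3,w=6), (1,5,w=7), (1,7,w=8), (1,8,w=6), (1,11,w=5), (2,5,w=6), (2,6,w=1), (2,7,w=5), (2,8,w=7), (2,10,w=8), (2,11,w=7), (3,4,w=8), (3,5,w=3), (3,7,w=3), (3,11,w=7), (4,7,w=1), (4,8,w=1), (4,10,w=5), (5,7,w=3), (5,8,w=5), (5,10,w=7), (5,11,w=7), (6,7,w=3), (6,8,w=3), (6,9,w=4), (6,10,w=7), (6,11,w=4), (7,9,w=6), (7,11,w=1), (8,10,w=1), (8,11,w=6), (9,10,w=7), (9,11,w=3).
20 (MST edges: (1,2,w=3), (2,6,w=1), (3,5,w=3), (3,7,w=3), (4,7,w=1), (4,8,w=1), (6,8,w=3), (7,11,w=1), (8,10,w=1), (9,11,w=3); sum of weights 3 + 1 + 3 + 3 + 1 + 1 + 3 + 1 + 1 + 3 = 20)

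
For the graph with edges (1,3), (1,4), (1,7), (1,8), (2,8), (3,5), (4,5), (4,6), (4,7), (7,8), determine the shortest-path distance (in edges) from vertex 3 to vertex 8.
2 (path: 3 -> 1 -> 8, 2 edges)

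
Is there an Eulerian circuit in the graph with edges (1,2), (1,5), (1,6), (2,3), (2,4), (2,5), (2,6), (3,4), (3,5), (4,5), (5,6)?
No (6 vertices have odd degree: {1, 2, 3, 4, 5, 6}; Eulerian circuit requires 0)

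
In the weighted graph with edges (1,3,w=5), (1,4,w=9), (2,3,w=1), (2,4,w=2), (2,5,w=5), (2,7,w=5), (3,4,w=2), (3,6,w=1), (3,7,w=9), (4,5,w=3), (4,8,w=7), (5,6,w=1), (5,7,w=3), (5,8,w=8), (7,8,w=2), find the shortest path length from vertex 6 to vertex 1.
6 (path: 6 -> 3 -> 1; weights 1 + 5 = 6)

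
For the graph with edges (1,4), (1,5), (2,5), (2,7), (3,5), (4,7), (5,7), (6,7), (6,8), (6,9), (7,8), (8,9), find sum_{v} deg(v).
24 (handshake: sum of degrees = 2|E| = 2 x 12 = 24)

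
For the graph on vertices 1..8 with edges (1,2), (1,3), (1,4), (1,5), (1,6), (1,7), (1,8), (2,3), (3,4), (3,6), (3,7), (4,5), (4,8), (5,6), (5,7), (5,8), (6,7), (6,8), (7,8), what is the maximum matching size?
4 (matching: (1,7), (2,3), (4,5), (6,8); upper bound floor(n/2) = floor(8/2) = 4)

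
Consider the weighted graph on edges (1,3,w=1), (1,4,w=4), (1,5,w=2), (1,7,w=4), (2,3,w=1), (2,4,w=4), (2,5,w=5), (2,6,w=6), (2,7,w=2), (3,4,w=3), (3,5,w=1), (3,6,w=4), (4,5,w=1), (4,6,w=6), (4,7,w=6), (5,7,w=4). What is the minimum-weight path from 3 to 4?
2 (path: 3 -> 5 -> 4; weights 1 + 1 = 2)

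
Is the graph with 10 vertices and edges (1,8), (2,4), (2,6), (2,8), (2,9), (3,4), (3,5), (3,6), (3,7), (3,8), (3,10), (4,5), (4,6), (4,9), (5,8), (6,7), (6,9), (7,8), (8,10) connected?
Yes (BFS from 1 visits [1, 8, 2, 3, 5, 7, 10, 4, 6, 9] — all 10 vertices reached)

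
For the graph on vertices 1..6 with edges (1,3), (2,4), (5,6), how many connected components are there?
3 (components: {1, 3}, {2, 4}, {5, 6})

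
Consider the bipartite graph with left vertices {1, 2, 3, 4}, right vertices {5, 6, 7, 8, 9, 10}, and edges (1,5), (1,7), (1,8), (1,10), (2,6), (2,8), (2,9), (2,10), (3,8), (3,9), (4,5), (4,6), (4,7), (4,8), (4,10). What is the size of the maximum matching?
4 (matching: (1,10), (2,9), (3,8), (4,7); upper bound min(|L|,|R|) = min(4,6) = 4)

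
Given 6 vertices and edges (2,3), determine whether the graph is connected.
No, it has 5 components: {1}, {2, 3}, {4}, {5}, {6}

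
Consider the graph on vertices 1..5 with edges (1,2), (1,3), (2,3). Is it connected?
No, it has 3 components: {1, 2, 3}, {4}, {5}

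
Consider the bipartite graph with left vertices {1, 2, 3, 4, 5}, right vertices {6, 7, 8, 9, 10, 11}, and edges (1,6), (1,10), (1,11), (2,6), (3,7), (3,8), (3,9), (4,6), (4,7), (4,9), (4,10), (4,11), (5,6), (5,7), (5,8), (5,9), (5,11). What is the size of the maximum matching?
5 (matching: (1,11), (2,6), (3,9), (4,10), (5,8); upper bound min(|L|,|R|) = min(5,6) = 5)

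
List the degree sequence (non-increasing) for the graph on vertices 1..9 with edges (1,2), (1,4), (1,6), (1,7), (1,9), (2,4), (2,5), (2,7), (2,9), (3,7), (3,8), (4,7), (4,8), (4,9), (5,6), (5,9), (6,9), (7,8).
[5, 5, 5, 5, 5, 3, 3, 3, 2] (degrees: deg(1)=5, deg(2)=5, deg(3)=2, deg(4)=5, deg(5)=3, deg(6)=3, deg(7)=5, deg(8)=3, deg(9)=5)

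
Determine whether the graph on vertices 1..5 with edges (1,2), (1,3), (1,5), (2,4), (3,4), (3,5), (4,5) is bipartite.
No (odd cycle of length 3: 3 -> 1 -> 5 -> 3)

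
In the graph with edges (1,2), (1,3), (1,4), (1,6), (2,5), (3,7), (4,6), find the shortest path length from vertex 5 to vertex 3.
3 (path: 5 -> 2 -> 1 -> 3, 3 edges)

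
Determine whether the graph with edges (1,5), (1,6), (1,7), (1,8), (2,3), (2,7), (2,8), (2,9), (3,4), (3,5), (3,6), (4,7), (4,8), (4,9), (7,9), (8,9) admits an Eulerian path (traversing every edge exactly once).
Yes — and in fact it has an Eulerian circuit (the graph is connected and all 9 vertices have even degree)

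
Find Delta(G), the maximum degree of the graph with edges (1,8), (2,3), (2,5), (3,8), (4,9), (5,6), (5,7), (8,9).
3 (attained at vertices 5, 8)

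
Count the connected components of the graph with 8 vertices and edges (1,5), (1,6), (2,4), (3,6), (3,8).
3 (components: {1, 3, 5, 6, 8}, {2, 4}, {7})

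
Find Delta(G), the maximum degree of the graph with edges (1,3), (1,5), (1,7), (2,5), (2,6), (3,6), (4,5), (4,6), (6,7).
4 (attained at vertex 6)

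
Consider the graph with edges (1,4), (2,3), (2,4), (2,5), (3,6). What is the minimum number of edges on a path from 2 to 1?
2 (path: 2 -> 4 -> 1, 2 edges)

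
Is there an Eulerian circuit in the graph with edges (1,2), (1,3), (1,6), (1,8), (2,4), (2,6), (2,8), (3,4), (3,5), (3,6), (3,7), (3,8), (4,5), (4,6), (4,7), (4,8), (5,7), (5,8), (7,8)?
Yes (the graph is connected and all 8 vertices have even degree)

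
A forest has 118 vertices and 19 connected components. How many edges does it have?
99 (Each of the 19 component trees on V_i vertices has V_i - 1 edges; summing gives V - C = 118 - 19 = 99)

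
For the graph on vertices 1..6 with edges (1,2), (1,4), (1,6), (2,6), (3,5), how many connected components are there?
2 (components: {1, 2, 4, 6}, {3, 5})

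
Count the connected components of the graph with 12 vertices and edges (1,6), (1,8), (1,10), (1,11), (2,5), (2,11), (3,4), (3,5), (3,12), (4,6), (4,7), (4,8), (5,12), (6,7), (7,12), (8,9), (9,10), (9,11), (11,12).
1 (components: {1, 2, 3, 4, 5, 6, 7, 8, 9, 10, 11, 12})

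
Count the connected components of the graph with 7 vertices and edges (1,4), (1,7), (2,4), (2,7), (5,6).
3 (components: {1, 2, 4, 7}, {3}, {5, 6})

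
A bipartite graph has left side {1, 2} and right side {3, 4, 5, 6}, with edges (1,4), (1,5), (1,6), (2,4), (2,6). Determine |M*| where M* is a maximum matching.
2 (matching: (1,5), (2,6); upper bound min(|L|,|R|) = min(2,4) = 2)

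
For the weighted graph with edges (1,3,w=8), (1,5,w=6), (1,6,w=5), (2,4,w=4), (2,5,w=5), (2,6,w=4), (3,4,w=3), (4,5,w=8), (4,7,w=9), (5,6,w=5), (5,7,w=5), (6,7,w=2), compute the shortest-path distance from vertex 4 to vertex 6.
8 (path: 4 -> 2 -> 6; weights 4 + 4 = 8)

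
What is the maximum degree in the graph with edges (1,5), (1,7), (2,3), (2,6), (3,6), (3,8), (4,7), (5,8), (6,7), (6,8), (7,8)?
4 (attained at vertices 6, 7, 8)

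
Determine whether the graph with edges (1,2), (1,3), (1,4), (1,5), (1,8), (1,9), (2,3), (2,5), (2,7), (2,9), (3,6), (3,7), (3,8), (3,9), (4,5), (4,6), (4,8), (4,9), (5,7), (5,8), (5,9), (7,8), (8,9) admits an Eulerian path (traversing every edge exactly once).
Yes (the graph is connected and exactly 2 vertices have odd degree: {2, 4}; any Eulerian path must start and end at those)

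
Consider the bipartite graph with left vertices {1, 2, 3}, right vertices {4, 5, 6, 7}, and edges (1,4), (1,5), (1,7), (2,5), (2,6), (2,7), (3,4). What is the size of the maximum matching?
3 (matching: (1,7), (2,6), (3,4); upper bound min(|L|,|R|) = min(3,4) = 3)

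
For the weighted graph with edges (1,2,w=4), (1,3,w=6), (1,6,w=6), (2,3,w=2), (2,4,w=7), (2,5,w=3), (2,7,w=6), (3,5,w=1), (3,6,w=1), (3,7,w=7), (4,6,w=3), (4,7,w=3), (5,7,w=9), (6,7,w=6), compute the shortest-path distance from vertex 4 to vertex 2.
6 (path: 4 -> 6 -> 3 -> 2; weights 3 + 1 + 2 = 6)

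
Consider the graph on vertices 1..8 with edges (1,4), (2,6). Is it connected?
No, it has 6 components: {1, 4}, {2, 6}, {3}, {5}, {7}, {8}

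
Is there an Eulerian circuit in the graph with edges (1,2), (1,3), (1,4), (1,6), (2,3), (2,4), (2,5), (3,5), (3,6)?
Yes (the graph is connected and all 6 vertices have even degree)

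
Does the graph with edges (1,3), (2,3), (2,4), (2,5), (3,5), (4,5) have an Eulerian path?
No (4 vertices have odd degree: {1, 2, 3, 5}; Eulerian path requires 0 or 2)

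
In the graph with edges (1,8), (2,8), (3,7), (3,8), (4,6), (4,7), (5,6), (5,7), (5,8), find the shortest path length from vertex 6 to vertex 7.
2 (path: 6 -> 5 -> 7, 2 edges)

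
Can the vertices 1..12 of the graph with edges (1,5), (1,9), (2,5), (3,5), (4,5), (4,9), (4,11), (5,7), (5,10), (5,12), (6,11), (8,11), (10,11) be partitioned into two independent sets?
Yes. Partition: {1, 2, 3, 4, 6, 7, 8, 10, 12}, {5, 9, 11}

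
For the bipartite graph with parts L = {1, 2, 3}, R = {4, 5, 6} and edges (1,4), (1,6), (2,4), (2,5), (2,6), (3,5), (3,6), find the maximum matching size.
3 (matching: (1,6), (2,4), (3,5); upper bound min(|L|,|R|) = min(3,3) = 3)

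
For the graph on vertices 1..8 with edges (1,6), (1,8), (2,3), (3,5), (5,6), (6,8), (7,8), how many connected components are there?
2 (components: {1, 2, 3, 5, 6, 7, 8}, {4})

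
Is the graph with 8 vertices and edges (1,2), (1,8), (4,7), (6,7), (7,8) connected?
No, it has 3 components: {1, 2, 4, 6, 7, 8}, {3}, {5}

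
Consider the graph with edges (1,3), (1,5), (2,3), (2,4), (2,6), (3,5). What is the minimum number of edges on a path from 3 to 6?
2 (path: 3 -> 2 -> 6, 2 edges)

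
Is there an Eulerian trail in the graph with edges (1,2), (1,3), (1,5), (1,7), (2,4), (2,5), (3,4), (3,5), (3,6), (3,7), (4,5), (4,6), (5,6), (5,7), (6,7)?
Yes (the graph is connected and exactly 2 vertices have odd degree: {2, 3}; any Eulerian path must start and end at those)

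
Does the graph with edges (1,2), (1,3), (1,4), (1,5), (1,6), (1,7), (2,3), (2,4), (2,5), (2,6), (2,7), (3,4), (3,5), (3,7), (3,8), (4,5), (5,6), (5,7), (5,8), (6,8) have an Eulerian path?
Yes (the graph is connected and exactly 2 vertices have odd degree: {5, 8}; any Eulerian path must start and end at those)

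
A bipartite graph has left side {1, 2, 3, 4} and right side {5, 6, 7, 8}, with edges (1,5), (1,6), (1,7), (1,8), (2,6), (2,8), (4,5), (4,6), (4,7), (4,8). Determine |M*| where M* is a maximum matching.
3 (matching: (1,8), (2,6), (4,7); upper bound min(|L|,|R|) = min(4,4) = 4)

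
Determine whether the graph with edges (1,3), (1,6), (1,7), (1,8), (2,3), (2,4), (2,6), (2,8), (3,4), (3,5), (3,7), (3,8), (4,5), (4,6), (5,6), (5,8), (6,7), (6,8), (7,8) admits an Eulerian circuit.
Yes (the graph is connected and all 8 vertices have even degree)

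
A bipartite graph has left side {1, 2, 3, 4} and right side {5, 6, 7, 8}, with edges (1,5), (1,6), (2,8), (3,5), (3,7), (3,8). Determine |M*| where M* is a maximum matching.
3 (matching: (1,6), (2,8), (3,7); upper bound min(|L|,|R|) = min(4,4) = 4)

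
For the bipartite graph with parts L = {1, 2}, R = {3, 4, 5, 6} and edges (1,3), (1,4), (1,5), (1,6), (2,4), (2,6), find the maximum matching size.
2 (matching: (1,5), (2,6); upper bound min(|L|,|R|) = min(2,4) = 2)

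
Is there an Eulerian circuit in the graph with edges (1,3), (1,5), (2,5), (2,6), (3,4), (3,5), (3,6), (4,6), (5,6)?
Yes (the graph is connected and all 6 vertices have even degree)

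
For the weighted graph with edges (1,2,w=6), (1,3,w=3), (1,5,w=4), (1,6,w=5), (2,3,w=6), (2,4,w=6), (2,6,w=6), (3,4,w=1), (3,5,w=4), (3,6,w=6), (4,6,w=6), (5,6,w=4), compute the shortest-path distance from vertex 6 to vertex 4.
6 (path: 6 -> 4; weights 6 = 6)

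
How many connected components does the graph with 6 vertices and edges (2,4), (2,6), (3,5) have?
3 (components: {1}, {2, 4, 6}, {3, 5})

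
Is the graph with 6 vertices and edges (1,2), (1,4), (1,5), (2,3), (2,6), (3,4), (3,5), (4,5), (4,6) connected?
Yes (BFS from 1 visits [1, 2, 4, 5, 3, 6] — all 6 vertices reached)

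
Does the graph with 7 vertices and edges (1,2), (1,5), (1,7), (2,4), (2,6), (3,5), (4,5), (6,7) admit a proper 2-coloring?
Yes. Partition: {1, 3, 4, 6}, {2, 5, 7}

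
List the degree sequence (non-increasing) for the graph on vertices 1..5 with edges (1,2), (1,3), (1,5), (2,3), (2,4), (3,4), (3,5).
[4, 3, 3, 2, 2] (degrees: deg(1)=3, deg(2)=3, deg(3)=4, deg(4)=2, deg(5)=2)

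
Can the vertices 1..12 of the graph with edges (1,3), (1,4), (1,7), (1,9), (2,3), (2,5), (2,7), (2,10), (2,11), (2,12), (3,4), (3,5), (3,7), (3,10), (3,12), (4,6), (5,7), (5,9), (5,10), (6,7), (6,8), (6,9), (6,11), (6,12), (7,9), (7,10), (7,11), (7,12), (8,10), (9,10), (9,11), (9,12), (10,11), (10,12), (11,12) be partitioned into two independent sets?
No (odd cycle of length 3: 4 -> 1 -> 3 -> 4)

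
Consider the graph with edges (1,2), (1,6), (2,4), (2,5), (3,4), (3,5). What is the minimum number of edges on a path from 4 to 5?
2 (path: 4 -> 3 -> 5, 2 edges)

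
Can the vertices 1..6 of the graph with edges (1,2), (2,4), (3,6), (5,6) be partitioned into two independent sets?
Yes. Partition: {1, 3, 4, 5}, {2, 6}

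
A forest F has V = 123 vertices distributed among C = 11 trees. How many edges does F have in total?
112 (Each of the 11 component trees on V_i vertices has V_i - 1 edges; summing gives V - C = 123 - 11 = 112)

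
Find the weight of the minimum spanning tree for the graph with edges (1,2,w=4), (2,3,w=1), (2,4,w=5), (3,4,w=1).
6 (MST edges: (1,2,w=4), (2,3,w=1), (3,4,w=1); sum of weights 4 + 1 + 1 = 6)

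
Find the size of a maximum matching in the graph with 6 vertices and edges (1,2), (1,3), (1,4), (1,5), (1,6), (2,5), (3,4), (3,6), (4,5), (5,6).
3 (matching: (1,2), (3,4), (5,6); upper bound floor(n/2) = floor(6/2) = 3)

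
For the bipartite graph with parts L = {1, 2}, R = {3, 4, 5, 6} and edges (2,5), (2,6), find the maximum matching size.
1 (matching: (2,6); upper bound min(|L|,|R|) = min(2,4) = 2)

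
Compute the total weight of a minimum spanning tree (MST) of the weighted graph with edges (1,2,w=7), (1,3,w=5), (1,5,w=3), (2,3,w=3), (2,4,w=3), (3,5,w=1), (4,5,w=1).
8 (MST edges: (1,5,w=3), (2,3,w=3), (3,5,w=1), (4,5,w=1); sum of weights 3 + 3 + 1 + 1 = 8)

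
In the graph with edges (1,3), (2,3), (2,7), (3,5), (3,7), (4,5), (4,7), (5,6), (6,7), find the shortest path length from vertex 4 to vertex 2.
2 (path: 4 -> 7 -> 2, 2 edges)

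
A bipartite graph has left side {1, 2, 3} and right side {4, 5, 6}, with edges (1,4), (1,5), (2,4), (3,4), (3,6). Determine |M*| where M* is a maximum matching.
3 (matching: (1,5), (2,4), (3,6); upper bound min(|L|,|R|) = min(3,3) = 3)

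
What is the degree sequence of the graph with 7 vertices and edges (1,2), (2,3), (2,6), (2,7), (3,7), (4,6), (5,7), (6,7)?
[4, 4, 3, 2, 1, 1, 1] (degrees: deg(1)=1, deg(2)=4, deg(3)=2, deg(4)=1, deg(5)=1, deg(6)=3, deg(7)=4)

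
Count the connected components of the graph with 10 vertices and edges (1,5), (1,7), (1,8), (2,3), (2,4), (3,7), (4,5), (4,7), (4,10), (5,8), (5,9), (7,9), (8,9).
2 (components: {1, 2, 3, 4, 5, 7, 8, 9, 10}, {6})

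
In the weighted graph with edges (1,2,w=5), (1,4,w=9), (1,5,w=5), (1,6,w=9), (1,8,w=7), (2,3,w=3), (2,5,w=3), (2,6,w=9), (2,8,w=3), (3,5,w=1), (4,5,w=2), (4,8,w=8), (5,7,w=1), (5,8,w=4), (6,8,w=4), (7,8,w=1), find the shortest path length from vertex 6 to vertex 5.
6 (path: 6 -> 8 -> 7 -> 5; weights 4 + 1 + 1 = 6)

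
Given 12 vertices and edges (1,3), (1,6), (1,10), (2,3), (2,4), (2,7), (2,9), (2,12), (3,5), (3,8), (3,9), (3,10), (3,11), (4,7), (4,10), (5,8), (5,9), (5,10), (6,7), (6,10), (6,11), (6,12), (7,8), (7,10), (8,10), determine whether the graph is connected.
Yes (BFS from 1 visits [1, 3, 6, 10, 2, 5, 8, 9, 11, 7, 12, 4] — all 12 vertices reached)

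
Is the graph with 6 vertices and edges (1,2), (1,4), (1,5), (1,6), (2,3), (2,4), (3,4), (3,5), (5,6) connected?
Yes (BFS from 1 visits [1, 2, 4, 5, 6, 3] — all 6 vertices reached)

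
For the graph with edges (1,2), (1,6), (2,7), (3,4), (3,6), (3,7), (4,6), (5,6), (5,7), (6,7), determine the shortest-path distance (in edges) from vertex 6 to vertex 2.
2 (path: 6 -> 1 -> 2, 2 edges)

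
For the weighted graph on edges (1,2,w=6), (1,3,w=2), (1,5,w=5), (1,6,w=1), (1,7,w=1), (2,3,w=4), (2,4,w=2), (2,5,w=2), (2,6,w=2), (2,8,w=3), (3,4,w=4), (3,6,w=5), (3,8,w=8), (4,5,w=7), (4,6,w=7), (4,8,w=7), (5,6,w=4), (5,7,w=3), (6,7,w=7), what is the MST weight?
13 (MST edges: (1,3,w=2), (1,6,w=1), (1,7,w=1), (2,4,w=2), (2,5,w=2), (2,6,w=2), (2,8,w=3); sum of weights 2 + 1 + 1 + 2 + 2 + 2 + 3 = 13)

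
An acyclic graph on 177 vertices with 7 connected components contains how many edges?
170 (Each of the 7 component trees on V_i vertices has V_i - 1 edges; summing gives V - C = 177 - 7 = 170)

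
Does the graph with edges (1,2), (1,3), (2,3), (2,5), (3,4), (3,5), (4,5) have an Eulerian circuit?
No (2 vertices have odd degree: {2, 5}; Eulerian circuit requires 0)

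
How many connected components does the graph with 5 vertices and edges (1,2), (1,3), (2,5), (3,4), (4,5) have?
1 (components: {1, 2, 3, 4, 5})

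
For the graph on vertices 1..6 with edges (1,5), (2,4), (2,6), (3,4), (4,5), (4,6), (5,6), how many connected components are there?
1 (components: {1, 2, 3, 4, 5, 6})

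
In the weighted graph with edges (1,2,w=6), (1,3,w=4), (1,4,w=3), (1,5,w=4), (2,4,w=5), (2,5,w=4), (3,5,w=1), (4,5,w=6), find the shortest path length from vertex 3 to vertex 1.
4 (path: 3 -> 1; weights 4 = 4)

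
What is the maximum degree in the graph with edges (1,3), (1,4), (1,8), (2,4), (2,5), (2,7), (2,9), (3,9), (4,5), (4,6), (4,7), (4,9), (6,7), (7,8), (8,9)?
6 (attained at vertex 4)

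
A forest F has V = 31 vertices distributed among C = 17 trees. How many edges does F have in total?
14 (Each of the 17 component trees on V_i vertices has V_i - 1 edges; summing gives V - C = 31 - 17 = 14)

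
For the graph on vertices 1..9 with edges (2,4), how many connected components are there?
8 (components: {1}, {2, 4}, {3}, {5}, {6}, {7}, {8}, {9})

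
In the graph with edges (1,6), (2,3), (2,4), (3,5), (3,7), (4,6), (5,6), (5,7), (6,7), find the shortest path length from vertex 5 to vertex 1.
2 (path: 5 -> 6 -> 1, 2 edges)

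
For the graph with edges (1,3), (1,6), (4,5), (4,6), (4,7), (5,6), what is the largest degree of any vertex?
3 (attained at vertices 4, 6)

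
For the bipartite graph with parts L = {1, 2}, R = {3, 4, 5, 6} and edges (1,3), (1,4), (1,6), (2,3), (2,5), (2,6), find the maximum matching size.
2 (matching: (1,6), (2,5); upper bound min(|L|,|R|) = min(2,4) = 2)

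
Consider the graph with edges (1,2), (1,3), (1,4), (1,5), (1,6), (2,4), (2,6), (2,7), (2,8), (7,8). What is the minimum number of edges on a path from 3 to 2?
2 (path: 3 -> 1 -> 2, 2 edges)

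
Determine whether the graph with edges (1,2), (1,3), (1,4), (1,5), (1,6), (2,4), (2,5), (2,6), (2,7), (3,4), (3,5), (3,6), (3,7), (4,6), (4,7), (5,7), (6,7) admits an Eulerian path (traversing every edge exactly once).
No (6 vertices have odd degree: {1, 2, 3, 4, 6, 7}; Eulerian path requires 0 or 2)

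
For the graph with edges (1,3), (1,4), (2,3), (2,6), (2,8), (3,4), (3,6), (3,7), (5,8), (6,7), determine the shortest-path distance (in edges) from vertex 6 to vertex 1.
2 (path: 6 -> 3 -> 1, 2 edges)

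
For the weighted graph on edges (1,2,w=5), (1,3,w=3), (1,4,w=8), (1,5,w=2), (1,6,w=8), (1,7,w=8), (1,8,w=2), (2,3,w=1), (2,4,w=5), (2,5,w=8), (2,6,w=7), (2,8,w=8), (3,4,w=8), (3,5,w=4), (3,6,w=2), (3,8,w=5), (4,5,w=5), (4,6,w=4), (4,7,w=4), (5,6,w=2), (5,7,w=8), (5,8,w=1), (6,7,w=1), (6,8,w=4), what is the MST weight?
13 (MST edges: (1,5,w=2), (2,3,w=1), (3,6,w=2), (4,6,w=4), (5,6,w=2), (5,8,w=1), (6,7,w=1); sum of weights 2 + 1 + 2 + 4 + 2 + 1 + 1 = 13)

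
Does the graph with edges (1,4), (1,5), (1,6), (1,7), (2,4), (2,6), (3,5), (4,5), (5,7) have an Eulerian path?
Yes (the graph is connected and exactly 2 vertices have odd degree: {3, 4}; any Eulerian path must start and end at those)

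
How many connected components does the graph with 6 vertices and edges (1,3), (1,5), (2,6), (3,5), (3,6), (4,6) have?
1 (components: {1, 2, 3, 4, 5, 6})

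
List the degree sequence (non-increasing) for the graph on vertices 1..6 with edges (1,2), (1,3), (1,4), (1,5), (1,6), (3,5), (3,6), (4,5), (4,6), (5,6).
[5, 4, 4, 3, 3, 1] (degrees: deg(1)=5, deg(2)=1, deg(3)=3, deg(4)=3, deg(5)=4, deg(6)=4)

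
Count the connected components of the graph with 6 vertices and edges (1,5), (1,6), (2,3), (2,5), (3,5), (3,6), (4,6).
1 (components: {1, 2, 3, 4, 5, 6})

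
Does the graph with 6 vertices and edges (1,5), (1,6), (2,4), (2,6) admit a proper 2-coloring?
Yes. Partition: {1, 2, 3}, {4, 5, 6}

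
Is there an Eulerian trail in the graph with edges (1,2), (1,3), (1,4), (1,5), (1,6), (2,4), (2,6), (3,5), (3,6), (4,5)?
No (6 vertices have odd degree: {1, 2, 3, 4, 5, 6}; Eulerian path requires 0 or 2)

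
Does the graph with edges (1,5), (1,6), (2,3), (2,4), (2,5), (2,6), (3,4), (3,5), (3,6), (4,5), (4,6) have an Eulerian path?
Yes — and in fact it has an Eulerian circuit (the graph is connected and all 6 vertices have even degree)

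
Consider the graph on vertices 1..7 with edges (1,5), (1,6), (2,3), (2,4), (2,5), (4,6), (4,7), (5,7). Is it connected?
Yes (BFS from 1 visits [1, 5, 6, 2, 7, 4, 3] — all 7 vertices reached)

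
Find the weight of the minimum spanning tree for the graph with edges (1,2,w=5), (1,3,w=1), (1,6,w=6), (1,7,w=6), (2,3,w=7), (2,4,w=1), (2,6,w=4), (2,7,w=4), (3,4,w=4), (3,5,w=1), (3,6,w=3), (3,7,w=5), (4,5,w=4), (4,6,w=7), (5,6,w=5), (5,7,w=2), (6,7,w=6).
12 (MST edges: (1,3,w=1), (2,4,w=1), (2,6,w=4), (3,5,w=1), (3,6,w=3), (5,7,w=2); sum of weights 1 + 1 + 4 + 1 + 3 + 2 = 12)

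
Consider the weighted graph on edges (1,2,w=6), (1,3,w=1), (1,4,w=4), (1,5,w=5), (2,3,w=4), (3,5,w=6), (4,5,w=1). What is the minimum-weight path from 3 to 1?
1 (path: 3 -> 1; weights 1 = 1)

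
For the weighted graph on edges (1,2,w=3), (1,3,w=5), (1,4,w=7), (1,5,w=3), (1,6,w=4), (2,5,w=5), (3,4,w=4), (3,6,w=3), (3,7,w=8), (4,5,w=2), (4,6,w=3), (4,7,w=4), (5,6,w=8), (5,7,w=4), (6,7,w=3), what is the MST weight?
17 (MST edges: (1,2,w=3), (1,5,w=3), (3,6,w=3), (4,5,w=2), (4,6,w=3), (6,7,w=3); sum of weights 3 + 3 + 3 + 2 + 3 + 3 = 17)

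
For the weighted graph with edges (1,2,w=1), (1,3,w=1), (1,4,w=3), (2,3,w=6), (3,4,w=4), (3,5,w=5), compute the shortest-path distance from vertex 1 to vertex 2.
1 (path: 1 -> 2; weights 1 = 1)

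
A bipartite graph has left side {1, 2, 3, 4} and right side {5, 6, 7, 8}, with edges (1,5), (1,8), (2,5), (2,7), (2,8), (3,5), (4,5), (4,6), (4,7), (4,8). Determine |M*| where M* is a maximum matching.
4 (matching: (1,8), (2,7), (3,5), (4,6); upper bound min(|L|,|R|) = min(4,4) = 4)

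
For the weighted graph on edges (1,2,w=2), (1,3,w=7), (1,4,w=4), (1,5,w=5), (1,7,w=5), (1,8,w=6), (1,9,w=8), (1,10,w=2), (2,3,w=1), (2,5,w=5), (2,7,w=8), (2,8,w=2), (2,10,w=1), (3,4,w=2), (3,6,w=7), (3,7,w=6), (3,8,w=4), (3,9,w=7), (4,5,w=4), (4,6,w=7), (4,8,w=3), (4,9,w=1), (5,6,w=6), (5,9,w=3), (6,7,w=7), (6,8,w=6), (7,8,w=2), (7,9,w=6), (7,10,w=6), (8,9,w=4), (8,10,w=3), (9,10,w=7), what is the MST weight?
20 (MST edges: (1,2,w=2), (2,3,w=1), (2,8,w=2), (2,10,w=1), (3,4,w=2), (4,9,w=1), (5,6,w=6), (5,9,w=3), (7,8,w=2); sum of weights 2 + 1 + 2 + 1 + 2 + 1 + 6 + 3 + 2 = 20)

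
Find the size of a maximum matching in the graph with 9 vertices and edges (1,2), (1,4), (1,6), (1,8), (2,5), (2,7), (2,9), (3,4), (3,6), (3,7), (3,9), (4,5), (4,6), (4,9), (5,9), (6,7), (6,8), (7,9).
4 (matching: (1,8), (2,7), (3,6), (5,9); upper bound floor(n/2) = floor(9/2) = 4)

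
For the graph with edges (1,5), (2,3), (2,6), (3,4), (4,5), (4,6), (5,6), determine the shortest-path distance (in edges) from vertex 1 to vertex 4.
2 (path: 1 -> 5 -> 4, 2 edges)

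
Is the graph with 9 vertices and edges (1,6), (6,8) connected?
No, it has 7 components: {1, 6, 8}, {2}, {3}, {4}, {5}, {7}, {9}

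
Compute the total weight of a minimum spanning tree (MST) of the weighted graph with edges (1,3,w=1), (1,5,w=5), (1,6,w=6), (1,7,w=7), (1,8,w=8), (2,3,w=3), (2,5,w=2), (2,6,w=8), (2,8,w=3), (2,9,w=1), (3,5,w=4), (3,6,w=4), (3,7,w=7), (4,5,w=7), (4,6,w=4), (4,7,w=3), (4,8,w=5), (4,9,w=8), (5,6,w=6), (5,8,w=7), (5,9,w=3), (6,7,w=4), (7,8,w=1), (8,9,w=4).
18 (MST edges: (1,3,w=1), (2,3,w=3), (2,5,w=2), (2,8,w=3), (2,9,w=1), (3,6,w=4), (4,7,w=3), (7,8,w=1); sum of weights 1 + 3 + 2 + 3 + 1 + 4 + 3 + 1 = 18)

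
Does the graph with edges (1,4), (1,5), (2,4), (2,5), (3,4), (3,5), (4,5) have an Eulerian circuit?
Yes (the graph is connected and all 5 vertices have even degree)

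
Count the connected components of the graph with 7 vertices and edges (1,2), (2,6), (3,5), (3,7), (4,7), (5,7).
2 (components: {1, 2, 6}, {3, 4, 5, 7})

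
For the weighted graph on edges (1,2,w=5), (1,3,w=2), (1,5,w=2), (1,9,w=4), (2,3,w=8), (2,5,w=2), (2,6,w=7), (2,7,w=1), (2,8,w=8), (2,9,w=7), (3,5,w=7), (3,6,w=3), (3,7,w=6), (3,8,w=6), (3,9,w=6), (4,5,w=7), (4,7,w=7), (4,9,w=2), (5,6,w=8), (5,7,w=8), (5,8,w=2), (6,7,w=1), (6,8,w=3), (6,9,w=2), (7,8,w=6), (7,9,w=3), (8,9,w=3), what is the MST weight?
14 (MST edges: (1,3,w=2), (1,5,w=2), (2,5,w=2), (2,7,w=1), (4,9,w=2), (5,8,w=2), (6,7,w=1), (6,9,w=2); sum of weights 2 + 2 + 2 + 1 + 2 + 2 + 1 + 2 = 14)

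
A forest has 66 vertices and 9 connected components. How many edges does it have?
57 (Each of the 9 component trees on V_i vertices has V_i - 1 edges; summing gives V - C = 66 - 9 = 57)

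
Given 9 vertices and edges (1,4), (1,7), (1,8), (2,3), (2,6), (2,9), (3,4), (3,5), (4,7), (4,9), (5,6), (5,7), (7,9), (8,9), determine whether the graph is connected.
Yes (BFS from 1 visits [1, 4, 7, 8, 3, 9, 5, 2, 6] — all 9 vertices reached)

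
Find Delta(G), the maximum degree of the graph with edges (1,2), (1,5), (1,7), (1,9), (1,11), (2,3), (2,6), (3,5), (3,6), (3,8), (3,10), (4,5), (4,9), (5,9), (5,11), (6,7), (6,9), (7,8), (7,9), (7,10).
5 (attained at vertices 1, 3, 5, 7, 9)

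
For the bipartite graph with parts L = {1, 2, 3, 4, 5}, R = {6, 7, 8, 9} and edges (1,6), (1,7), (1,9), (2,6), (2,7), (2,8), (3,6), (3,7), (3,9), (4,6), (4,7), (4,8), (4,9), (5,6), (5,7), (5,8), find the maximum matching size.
4 (matching: (1,9), (2,8), (3,7), (4,6); upper bound min(|L|,|R|) = min(5,4) = 4)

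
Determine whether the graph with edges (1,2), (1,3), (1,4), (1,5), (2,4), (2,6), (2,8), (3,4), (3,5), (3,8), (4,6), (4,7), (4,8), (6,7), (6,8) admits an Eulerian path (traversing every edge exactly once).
Yes — and in fact it has an Eulerian circuit (the graph is connected and all 8 vertices have even degree)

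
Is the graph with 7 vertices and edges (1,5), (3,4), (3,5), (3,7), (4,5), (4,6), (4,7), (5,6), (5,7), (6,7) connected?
No, it has 2 components: {1, 3, 4, 5, 6, 7}, {2}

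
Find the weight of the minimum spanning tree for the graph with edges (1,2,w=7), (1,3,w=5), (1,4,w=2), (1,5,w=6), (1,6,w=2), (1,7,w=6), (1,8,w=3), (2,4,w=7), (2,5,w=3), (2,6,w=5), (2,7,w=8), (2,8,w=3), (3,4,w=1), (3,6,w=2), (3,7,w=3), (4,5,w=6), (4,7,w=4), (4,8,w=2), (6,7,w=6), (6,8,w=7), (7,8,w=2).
15 (MST edges: (1,4,w=2), (1,6,w=2), (2,5,w=3), (2,8,w=3), (3,4,w=1), (4,8,w=2), (7,8,w=2); sum of weights 2 + 2 + 3 + 3 + 1 + 2 + 2 = 15)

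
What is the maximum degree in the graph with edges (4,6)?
1 (attained at vertices 4, 6)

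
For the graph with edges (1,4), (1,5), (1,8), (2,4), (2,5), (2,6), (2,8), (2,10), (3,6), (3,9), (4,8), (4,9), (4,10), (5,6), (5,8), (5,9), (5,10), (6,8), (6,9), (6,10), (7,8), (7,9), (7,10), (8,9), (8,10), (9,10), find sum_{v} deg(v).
52 (handshake: sum of degrees = 2|E| = 2 x 26 = 52)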